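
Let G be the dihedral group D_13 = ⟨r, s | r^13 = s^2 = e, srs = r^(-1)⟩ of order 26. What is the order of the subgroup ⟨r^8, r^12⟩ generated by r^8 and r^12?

13

|⟨r^8⟩| = 13 and |⟨r^12⟩| = 13, so |H| is a multiple of lcm(13, 13) = 13 and divides |G| = 26.
Closing under the operation: H = {e, r, r^2, r^3, r^4, r^5, r^6, r^7, r^8, r^9, r^10, r^11, r^12}, so |H| = 13.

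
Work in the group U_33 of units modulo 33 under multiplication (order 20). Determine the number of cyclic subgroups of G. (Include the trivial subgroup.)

A cyclic subgroup of order d is generated by each of its φ(d) elements of order d, so the cyclic subgroups of order d number (#elements of order d)/φ(d).
Cyclic subgroups by order — order 1: 1; order 2: 3; order 5: 1; order 10: 3.
Total: 8.

8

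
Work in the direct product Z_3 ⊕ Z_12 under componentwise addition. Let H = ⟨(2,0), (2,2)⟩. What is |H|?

18

|⟨(2,0)⟩| = 3 and |⟨(2,2)⟩| = 6, so |H| is a multiple of lcm(3, 6) = 6 and divides |G| = 36.
Closing under the operation: H = {(0,0), (0,2), (0,4), (0,6), (0,8), (0,10), (1,0), (1,2), (1,4), (1,6), (1,8), (1,10), (2,0), (2,2), (2,4), (2,6), (2,8), (2,10)}, so |H| = 18.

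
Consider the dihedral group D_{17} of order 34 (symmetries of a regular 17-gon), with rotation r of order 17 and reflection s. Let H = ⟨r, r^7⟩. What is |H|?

17

|⟨r⟩| = 17 and |⟨r^7⟩| = 17, so |H| is a multiple of lcm(17, 17) = 17 and divides |G| = 34.
Closing under the operation: H = {e, r, r^2, r^3, r^4, r^5, r^6, r^7, r^8, r^9, r^10, r^11, r^12, r^13, r^14, r^15, r^16}, so |H| = 17.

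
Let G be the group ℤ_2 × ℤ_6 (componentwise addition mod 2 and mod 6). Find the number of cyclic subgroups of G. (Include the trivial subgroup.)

8

Group the elements of G by the cyclic subgroup they generate; each cyclic subgroup of order d accounts for φ(d) elements.
Cyclic subgroups by order — order 1: 1; order 2: 3; order 3: 1; order 6: 3.
Total: 8.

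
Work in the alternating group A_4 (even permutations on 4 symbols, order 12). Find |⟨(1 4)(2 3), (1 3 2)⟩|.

|⟨(1 4)(2 3)⟩| = 2 and |⟨(1 3 2)⟩| = 3, so |H| is a multiple of lcm(2, 3) = 6 and divides |G| = 12.
Closing {(1 4)(2 3), (1 3 2)} under the group operation gives all of G, so |H| = 12.

12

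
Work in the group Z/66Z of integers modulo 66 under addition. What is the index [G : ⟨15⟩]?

3

|⟨15⟩| = 22 and |G| = 66.
By Lagrange, [G : H] = |G|/|H| = 66/22 = 3.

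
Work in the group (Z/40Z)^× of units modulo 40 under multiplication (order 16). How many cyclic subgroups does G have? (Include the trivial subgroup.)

12

A cyclic subgroup of order d is generated by each of its φ(d) elements of order d, so the cyclic subgroups of order d number (#elements of order d)/φ(d).
Cyclic subgroups by order — order 1: 1; order 2: 7; order 4: 4.
Total: 12.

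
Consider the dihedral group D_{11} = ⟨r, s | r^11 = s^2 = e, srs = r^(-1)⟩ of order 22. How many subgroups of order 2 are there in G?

|G| = 22 and 2 | 22, so subgroups of order 2 are possible by Lagrange.
The subgroups of order 2 are: {e, r^10s}; {e, r^2s}; {e, r^3s}; {e, r^4s}; … (11 in all).
So G has 11 subgroups of order 2.

11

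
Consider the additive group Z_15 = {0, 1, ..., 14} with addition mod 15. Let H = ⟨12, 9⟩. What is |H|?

5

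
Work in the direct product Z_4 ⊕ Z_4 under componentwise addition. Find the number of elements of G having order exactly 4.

12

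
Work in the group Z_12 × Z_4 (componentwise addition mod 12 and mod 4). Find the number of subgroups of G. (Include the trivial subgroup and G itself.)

30

|G| = 48, so by Lagrange every subgroup order divides 48. Divisors: 1, 2, 3, 4, 6, 8, 12, 16, 24, 48.
Subgroups by order — order 1: 1; order 2: 3; order 3: 1; order 4: 7; order 6: 3; order 8: 3; order 12: 7; order 16: 1; order 24: 3; order 48: 1.
Total: 1 + 3 + 1 + 7 + 3 + 3 + 7 + 1 + 3 + 1 = 30.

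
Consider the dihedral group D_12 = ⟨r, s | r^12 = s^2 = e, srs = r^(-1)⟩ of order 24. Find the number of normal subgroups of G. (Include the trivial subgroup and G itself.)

G has 34 subgroups. Checking conjugation-invariance by order — order 1: 1/1 normal; order 2: 1/13 normal; order 3: 1/1 normal; order 4: 1/7 normal; order 6: 1/5 normal; order 8: 0/3 normal; order 12: 3/3 normal; order 24: 1/1 normal.
Total normal subgroups: 9.

9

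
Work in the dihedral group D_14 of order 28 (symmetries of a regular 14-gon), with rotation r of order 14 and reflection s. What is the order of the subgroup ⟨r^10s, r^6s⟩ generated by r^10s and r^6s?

14

|⟨r^10s⟩| = 2 and |⟨r^6s⟩| = 2, so |H| is a multiple of lcm(2, 2) = 2 and divides |G| = 28.
Closing under the operation: H = {e, r^2, r^4, r^6, r^8, r^10, r^12, s, r^2s, r^4s, r^6s, r^8s, r^10s, r^12s}, so |H| = 14.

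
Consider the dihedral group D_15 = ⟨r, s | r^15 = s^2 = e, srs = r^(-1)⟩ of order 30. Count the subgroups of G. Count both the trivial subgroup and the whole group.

28

|G| = 30, so by Lagrange every subgroup order divides 30. Divisors: 1, 2, 3, 5, 6, 10, 15, 30.
Subgroups by order — order 1: 1; order 2: 15; order 3: 1; order 5: 1; order 6: 5; order 10: 3; order 15: 1; order 30: 1.
Total: 1 + 15 + 1 + 1 + 5 + 3 + 1 + 1 = 28.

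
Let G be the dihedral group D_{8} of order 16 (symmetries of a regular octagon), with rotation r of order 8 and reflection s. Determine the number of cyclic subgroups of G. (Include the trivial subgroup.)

12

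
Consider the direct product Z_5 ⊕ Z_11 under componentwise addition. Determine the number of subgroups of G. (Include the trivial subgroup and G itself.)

4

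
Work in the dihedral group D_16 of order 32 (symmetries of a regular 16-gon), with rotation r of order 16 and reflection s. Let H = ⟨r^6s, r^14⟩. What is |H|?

16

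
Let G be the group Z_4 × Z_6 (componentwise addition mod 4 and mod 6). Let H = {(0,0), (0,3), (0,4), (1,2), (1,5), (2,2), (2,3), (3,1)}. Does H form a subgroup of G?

(1,2) ∈ H but its inverse (3,4) ∉ H, so H is not a subgroup.

No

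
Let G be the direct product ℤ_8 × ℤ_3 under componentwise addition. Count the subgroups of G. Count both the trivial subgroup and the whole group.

8

|G| = 24, so by Lagrange every subgroup order divides 24. Divisors: 1, 2, 3, 4, 6, 8, 12, 24.
Subgroups by order — order 1: 1; order 2: 1; order 3: 1; order 4: 1; order 6: 1; order 8: 1; order 12: 1; order 24: 1.
Total: 1 + 1 + 1 + 1 + 1 + 1 + 1 + 1 = 8.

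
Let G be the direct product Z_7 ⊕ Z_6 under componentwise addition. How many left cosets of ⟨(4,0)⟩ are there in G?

|⟨(4,0)⟩| = 7 and |G| = 42.
By Lagrange, [G : H] = |G|/|H| = 42/7 = 6.

6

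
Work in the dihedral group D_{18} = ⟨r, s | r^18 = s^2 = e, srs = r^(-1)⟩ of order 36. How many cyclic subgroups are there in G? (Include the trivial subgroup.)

24

Group the elements of G by the cyclic subgroup they generate; each cyclic subgroup of order d accounts for φ(d) elements.
Cyclic subgroups by order — order 1: 1; order 2: 19; order 3: 1; order 6: 1; order 9: 1; order 18: 1.
Total: 24.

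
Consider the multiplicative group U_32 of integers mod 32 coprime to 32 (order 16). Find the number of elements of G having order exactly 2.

3

The elements of order 2 are: 15, 17, 31.
That's 3.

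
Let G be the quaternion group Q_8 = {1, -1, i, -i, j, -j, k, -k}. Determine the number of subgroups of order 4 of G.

3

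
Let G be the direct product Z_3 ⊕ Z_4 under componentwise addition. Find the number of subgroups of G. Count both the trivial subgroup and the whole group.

6

|G| = 12, so by Lagrange every subgroup order divides 12. Divisors: 1, 2, 3, 4, 6, 12.
Subgroups by order — order 1: 1; order 2: 1; order 3: 1; order 4: 1; order 6: 1; order 12: 1.
Total: 1 + 1 + 1 + 1 + 1 + 1 = 6.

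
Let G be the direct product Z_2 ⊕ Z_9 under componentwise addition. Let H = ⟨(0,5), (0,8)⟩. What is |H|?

|⟨(0,5)⟩| = 9 and |⟨(0,8)⟩| = 9, so |H| is a multiple of lcm(9, 9) = 9 and divides |G| = 18.
Closing under the operation: H = {(0,0), (0,1), (0,2), (0,3), (0,4), (0,5), (0,6), (0,7), (0,8)}, so |H| = 9.

9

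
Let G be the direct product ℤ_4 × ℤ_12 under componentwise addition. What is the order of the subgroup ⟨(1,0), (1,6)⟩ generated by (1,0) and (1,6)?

|⟨(1,0)⟩| = 4 and |⟨(1,6)⟩| = 4, so |H| is a multiple of lcm(4, 4) = 4 and divides |G| = 48.
Closing under the operation: H = {(0,0), (0,6), (1,0), (1,6), (2,0), (2,6), (3,0), (3,6)}, so |H| = 8.

8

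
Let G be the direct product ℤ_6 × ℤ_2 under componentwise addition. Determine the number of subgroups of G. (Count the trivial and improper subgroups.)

|G| = 12, so by Lagrange every subgroup order divides 12. Divisors: 1, 2, 3, 4, 6, 12.
Subgroups by order — order 1: 1; order 2: 3; order 3: 1; order 4: 1; order 6: 3; order 12: 1.
Total: 1 + 3 + 1 + 1 + 3 + 1 = 10.

10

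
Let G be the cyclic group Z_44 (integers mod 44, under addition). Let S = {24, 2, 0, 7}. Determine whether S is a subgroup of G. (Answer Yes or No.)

No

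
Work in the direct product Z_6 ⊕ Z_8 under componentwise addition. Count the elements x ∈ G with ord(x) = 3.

2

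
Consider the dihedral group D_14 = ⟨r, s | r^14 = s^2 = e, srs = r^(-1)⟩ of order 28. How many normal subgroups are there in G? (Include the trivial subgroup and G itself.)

7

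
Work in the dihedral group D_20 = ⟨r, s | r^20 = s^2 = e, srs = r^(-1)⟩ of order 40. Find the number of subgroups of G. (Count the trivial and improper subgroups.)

|G| = 40, so by Lagrange every subgroup order divides 40. Divisors: 1, 2, 4, 5, 8, 10, 20, 40.
Subgroups by order — order 1: 1; order 2: 21; order 4: 11; order 5: 1; order 8: 5; order 10: 5; order 20: 3; order 40: 1.
Total: 1 + 21 + 11 + 1 + 5 + 5 + 3 + 1 = 48.

48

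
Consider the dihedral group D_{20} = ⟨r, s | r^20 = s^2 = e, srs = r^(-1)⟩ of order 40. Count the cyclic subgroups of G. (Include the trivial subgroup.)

Group the elements of G by the cyclic subgroup they generate; each cyclic subgroup of order d accounts for φ(d) elements.
Cyclic subgroups by order — order 1: 1; order 2: 21; order 4: 1; order 5: 1; order 10: 1; order 20: 1.
Total: 26.

26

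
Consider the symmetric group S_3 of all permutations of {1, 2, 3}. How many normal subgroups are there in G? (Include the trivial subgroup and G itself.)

3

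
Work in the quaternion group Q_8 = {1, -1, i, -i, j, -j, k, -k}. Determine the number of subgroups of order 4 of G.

3

|G| = 8 and 4 | 8, so subgroups of order 4 are possible by Lagrange.
The subgroups of order 4 are: {1, -1, i, -i}; {1, -1, j, -j}; {1, -1, k, -k}.
So G has 3 subgroups of order 4.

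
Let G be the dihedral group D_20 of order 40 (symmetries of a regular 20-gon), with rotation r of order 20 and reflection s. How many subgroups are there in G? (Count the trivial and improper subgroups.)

48

|G| = 40, so by Lagrange every subgroup order divides 40. Divisors: 1, 2, 4, 5, 8, 10, 20, 40.
Subgroups by order — order 1: 1; order 2: 21; order 4: 11; order 5: 1; order 8: 5; order 10: 5; order 20: 3; order 40: 1.
Total: 1 + 21 + 11 + 1 + 5 + 5 + 3 + 1 = 48.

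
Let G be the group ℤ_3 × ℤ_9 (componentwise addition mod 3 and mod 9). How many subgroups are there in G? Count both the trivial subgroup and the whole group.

|G| = 27, so by Lagrange every subgroup order divides 27. Divisors: 1, 3, 9, 27.
Subgroups by order — order 1: 1; order 3: 4; order 9: 4; order 27: 1.
Total: 1 + 4 + 4 + 1 = 10.

10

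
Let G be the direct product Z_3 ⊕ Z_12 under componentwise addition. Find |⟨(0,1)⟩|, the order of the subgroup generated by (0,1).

The order of (0,1) in Z_3 × Z_12 is lcm(ord(0) in Z_3, ord(1) in Z_12).
ord(0) = 1 and ord(1) = 12, so |⟨(0,1)⟩| = lcm(1, 12) = 12.

12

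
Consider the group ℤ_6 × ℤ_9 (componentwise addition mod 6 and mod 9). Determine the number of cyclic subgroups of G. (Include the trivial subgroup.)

16

Each element a generates a cyclic subgroup ⟨a⟩; distinct elements may generate the same one (a cyclic group of order d has φ(d) generators).
Cyclic subgroups by order — order 1: 1; order 2: 1; order 3: 4; order 6: 4; order 9: 3; order 18: 3.
Total: 16.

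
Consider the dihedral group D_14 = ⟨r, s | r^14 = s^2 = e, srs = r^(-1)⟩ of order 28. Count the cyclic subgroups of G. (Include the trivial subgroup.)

18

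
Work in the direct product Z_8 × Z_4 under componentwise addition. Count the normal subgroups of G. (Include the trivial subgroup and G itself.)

22

G is abelian, so every subgroup is normal.
G has 22 subgroups in total, hence 22 normal subgroups.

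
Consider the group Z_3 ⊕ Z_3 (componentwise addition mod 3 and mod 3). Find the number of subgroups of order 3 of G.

|G| = 9 and 3 | 9, so subgroups of order 3 are possible by Lagrange.
The subgroups of order 3 are: {(0,0), (0,1), (0,2)}; {(0,0), (1,0), (2,0)}; {(0,0), (1,1), (2,2)}; {(0,0), (1,2), (2,1)}.
So G has 4 subgroups of order 3.

4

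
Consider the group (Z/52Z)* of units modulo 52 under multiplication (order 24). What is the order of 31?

Compute successive powers of 31 mod 52: 31, 25, 47, 1; 31^4 ≡ 1 (mod 52).
So |⟨31⟩| = 4.

4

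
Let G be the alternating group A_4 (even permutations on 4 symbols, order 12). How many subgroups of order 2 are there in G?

|G| = 12 and 2 | 12, so subgroups of order 2 are possible by Lagrange.
The subgroups of order 2 are: {e, (1 2)(3 4)}; {e, (1 3)(2 4)}; {e, (1 4)(2 3)}.
So G has 3 subgroups of order 2.

3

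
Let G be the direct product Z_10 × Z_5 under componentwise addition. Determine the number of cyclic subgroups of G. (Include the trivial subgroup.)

14

Each element a generates a cyclic subgroup ⟨a⟩; distinct elements may generate the same one (a cyclic group of order d has φ(d) generators).
Cyclic subgroups by order — order 1: 1; order 2: 1; order 5: 6; order 10: 6.
Total: 14.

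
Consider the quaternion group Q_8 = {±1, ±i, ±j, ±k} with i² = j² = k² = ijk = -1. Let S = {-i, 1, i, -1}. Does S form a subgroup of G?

Yes

|S| = 4 divides |G| = 8, consistent with Lagrange.
S contains the identity, every element's inverse is in S, and S is closed under ·: it is a subgroup.
In fact S = ⟨-i⟩.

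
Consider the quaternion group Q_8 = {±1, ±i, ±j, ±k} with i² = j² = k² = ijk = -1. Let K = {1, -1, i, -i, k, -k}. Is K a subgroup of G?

No

|K| = 6 does not divide |G| = 8, so by Lagrange K is not a subgroup.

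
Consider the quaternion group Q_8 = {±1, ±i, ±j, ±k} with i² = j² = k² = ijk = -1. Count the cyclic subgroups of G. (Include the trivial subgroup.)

5

Group the elements of G by the cyclic subgroup they generate; each cyclic subgroup of order d accounts for φ(d) elements.
Cyclic subgroups by order — order 1: 1; order 2: 1; order 4: 3.
Total: 5.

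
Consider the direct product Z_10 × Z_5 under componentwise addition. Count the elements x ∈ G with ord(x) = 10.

An element (a,b) has order lcm(ord(a), ord(b)); count pairs with lcm equal to 10.
Enumerating gives 24 such elements.

24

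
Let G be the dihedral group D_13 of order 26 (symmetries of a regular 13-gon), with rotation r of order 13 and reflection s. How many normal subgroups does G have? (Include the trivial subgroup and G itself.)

G has 16 subgroups. Checking conjugation-invariance by order — order 1: 1/1 normal; order 2: 0/13 normal; order 13: 1/1 normal; order 26: 1/1 normal.
Total normal subgroups: 3.

3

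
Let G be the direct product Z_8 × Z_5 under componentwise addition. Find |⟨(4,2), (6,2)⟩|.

20

|⟨(4,2)⟩| = 10 and |⟨(6,2)⟩| = 20, so |H| is a multiple of lcm(10, 20) = 20 and divides |G| = 40.
Closing under the operation: H = {(0,0), (0,1), (0,2), (0,3), (0,4), (2,0), (2,1), (2,2), (2,3), (2,4), (4,0), (4,1), (4,2), (4,3), (4,4), (6,0), (6,1), (6,2), (6,3), (6,4)}, so |H| = 20.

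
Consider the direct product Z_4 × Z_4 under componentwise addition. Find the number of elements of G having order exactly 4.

An element (a,b) has order lcm(ord(a), ord(b)); count pairs with lcm equal to 4.
Enumerating gives 12 such elements.

12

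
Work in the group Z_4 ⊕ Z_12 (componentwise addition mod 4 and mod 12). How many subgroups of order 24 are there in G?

3

|G| = 48 and 24 | 48, so subgroups of order 24 are possible by Lagrange.
The subgroups of order 24 are: {(0,0), (0,1), (0,2), (0,3), (0,4), (0,5), (0,6), (0,7), (0,8), (0,9), (0,10), (0,11), (2,0), (2,1), (2,2), (2,3), (2,4), (2,5), (2,6), (2,7), (2,8), (2,9), (2,10), (2,11)}; {(0,0), (0,2), (0,4), (0,6), (0,8), (0,10), (1,0), (1,2), (1,4), (1,6), (1,8), (1,10), (2,0), (2,2), (2,4), (2,6), (2,8), (2,10), (3,0), (3,2), (3,4), (3,6), (3,8), (3,10)}; {(0,0), (0,2), (0,4), (0,6), (0,8), (0,10), (1,1), (1,3), (1,5), (1,7), (1,9), (1,11), (2,0), (2,2), (2,4), (2,6), (2,8), (2,10), (3,1), (3,3), (3,5), (3,7), (3,9), (3,11)}.
So G has 3 subgroups of order 24.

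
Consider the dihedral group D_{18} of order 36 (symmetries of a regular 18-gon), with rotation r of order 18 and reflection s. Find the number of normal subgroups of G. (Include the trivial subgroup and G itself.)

G has 45 subgroups. Checking conjugation-invariance by order — order 1: 1/1 normal; order 2: 1/19 normal; order 3: 1/1 normal; order 4: 0/9 normal; order 6: 1/7 normal; order 9: 1/1 normal; order 12: 0/3 normal; order 18: 3/3 normal; order 36: 1/1 normal.
Total normal subgroups: 9.

9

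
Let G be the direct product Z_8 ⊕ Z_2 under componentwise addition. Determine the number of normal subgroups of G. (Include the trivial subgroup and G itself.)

G is abelian, so every subgroup is normal.
G has 11 subgroups in total, hence 11 normal subgroups.

11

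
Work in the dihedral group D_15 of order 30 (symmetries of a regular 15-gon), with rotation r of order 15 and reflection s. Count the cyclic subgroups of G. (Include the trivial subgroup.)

A cyclic subgroup of order d is generated by each of its φ(d) elements of order d, so the cyclic subgroups of order d number (#elements of order d)/φ(d).
Cyclic subgroups by order — order 1: 1; order 2: 15; order 3: 1; order 5: 1; order 15: 1.
Total: 19.

19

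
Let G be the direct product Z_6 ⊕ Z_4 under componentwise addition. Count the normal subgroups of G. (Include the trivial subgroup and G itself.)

16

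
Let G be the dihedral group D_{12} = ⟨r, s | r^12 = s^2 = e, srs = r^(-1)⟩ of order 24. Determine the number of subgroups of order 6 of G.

5

|G| = 24 and 6 | 24, so subgroups of order 6 are possible by Lagrange.
The subgroups of order 6 are: {e, r^2, r^4, r^6, r^8, r^10}; {e, r^4, r^8, r^2s, r^6s, r^10s}; {e, r^4, r^8, r^3s, r^7s, r^11s}; {e, r^4, r^8, s, r^4s, r^8s}; … (5 in all).
So G has 5 subgroups of order 6.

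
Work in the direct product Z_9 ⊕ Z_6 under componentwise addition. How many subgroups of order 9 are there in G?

|G| = 54 and 9 | 54, so subgroups of order 9 are possible by Lagrange.
The subgroups of order 9 are: {(0,0), (0,2), (0,4), (3,0), (3,2), (3,4), (6,0), (6,2), (6,4)}; {(0,0), (1,0), (2,0), (3,0), (4,0), (5,0), (6,0), (7,0), (8,0)}; {(0,0), (1,2), (2,4), (3,0), (4,2), (5,4), (6,0), (7,2), (8,4)}; {(0,0), (1,4), (2,2), (3,0), (4,4), (5,2), (6,0), (7,4), (8,2)}.
So G has 4 subgroups of order 9.

4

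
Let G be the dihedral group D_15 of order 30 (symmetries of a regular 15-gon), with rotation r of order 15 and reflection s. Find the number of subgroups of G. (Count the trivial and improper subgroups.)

|G| = 30, so by Lagrange every subgroup order divides 30. Divisors: 1, 2, 3, 5, 6, 10, 15, 30.
Subgroups by order — order 1: 1; order 2: 15; order 3: 1; order 5: 1; order 6: 5; order 10: 3; order 15: 1; order 30: 1.
Total: 1 + 15 + 1 + 1 + 5 + 3 + 1 + 1 = 28.

28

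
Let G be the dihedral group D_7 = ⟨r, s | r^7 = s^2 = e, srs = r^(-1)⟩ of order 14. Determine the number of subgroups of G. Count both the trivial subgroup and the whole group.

|G| = 14, so by Lagrange every subgroup order divides 14. Divisors: 1, 2, 7, 14.
Subgroups by order — order 1: 1; order 2: 7; order 7: 1; order 14: 1.
Total: 1 + 7 + 1 + 1 = 10.

10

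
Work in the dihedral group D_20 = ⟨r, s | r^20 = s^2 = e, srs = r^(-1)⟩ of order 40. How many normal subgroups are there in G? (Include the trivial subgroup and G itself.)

9

G has 48 subgroups. Checking conjugation-invariance by order — order 1: 1/1 normal; order 2: 1/21 normal; order 4: 1/11 normal; order 5: 1/1 normal; order 8: 0/5 normal; order 10: 1/5 normal; order 20: 3/3 normal; order 40: 1/1 normal.
Total normal subgroups: 9.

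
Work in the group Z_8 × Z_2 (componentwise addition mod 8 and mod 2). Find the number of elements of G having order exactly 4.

An element (a,b) has order lcm(ord(a), ord(b)); count pairs with lcm equal to 4.
Enumerating gives 4 such elements.

4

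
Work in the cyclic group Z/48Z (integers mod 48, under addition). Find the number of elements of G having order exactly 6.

2

In a cyclic group of order 48, the number of elements of order d (for d | 48) is φ(d).
φ(6) = 2.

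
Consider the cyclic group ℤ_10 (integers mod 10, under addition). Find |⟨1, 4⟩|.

|⟨1⟩| = 10 and |⟨4⟩| = 5, so |H| is a multiple of lcm(10, 5) = 10 and divides |G| = 10.
Closing {1, 4} under the group operation gives all of G, so |H| = 10.

10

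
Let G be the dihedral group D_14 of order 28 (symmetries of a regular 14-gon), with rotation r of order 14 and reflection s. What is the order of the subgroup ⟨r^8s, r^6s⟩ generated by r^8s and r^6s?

|⟨r^8s⟩| = 2 and |⟨r^6s⟩| = 2, so |H| is a multiple of lcm(2, 2) = 2 and divides |G| = 28.
Closing under the operation: H = {e, r^2, r^4, r^6, r^8, r^10, r^12, s, r^2s, r^4s, r^6s, r^8s, r^10s, r^12s}, so |H| = 14.

14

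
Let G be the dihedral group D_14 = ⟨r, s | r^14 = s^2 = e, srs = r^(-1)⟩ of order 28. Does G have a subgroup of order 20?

No

20 does not divide |G| = 28, so by Lagrange no subgroup of order 20 exists.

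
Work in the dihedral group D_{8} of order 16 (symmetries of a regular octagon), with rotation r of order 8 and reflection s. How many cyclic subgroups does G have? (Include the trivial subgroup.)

Each element a generates a cyclic subgroup ⟨a⟩; distinct elements may generate the same one (a cyclic group of order d has φ(d) generators).
Cyclic subgroups by order — order 1: 1; order 2: 9; order 4: 1; order 8: 1.
Total: 12.

12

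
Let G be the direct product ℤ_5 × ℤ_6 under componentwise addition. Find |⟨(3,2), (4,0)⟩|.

15

|⟨(3,2)⟩| = 15 and |⟨(4,0)⟩| = 5, so |H| is a multiple of lcm(15, 5) = 15 and divides |G| = 30.
Closing under the operation: H = {(0,0), (0,2), (0,4), (1,0), (1,2), (1,4), (2,0), (2,2), (2,4), (3,0), (3,2), (3,4), (4,0), (4,2), (4,4)}, so |H| = 15.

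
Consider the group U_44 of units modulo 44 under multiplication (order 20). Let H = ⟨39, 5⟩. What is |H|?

10

|⟨39⟩| = 10 and |⟨5⟩| = 5, so |H| is a multiple of lcm(10, 5) = 10 and divides |G| = 20.
Closing under the operation: H = {1, 5, 7, 9, 19, 25, 35, 37, 39, 43}, so |H| = 10.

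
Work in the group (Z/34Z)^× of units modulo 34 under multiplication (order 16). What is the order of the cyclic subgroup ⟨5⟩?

16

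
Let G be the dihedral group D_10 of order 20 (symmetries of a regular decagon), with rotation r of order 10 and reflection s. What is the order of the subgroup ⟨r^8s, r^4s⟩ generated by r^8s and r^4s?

|⟨r^8s⟩| = 2 and |⟨r^4s⟩| = 2, so |H| is a multiple of lcm(2, 2) = 2 and divides |G| = 20.
Closing under the operation: H = {e, r^2, r^4, r^6, r^8, s, r^2s, r^4s, r^6s, r^8s}, so |H| = 10.

10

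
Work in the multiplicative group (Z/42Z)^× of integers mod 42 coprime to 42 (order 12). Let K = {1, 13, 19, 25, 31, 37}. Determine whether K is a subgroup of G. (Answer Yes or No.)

Yes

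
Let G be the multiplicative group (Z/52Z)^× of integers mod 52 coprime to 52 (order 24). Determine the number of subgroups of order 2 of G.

|G| = 24 and 2 | 24, so subgroups of order 2 are possible by Lagrange.
The subgroups of order 2 are: {1, 25}; {1, 27}; {1, 51}.
So G has 3 subgroups of order 2.

3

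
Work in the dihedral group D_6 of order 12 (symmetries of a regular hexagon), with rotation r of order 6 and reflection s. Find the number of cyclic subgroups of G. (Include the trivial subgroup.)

Each element a generates a cyclic subgroup ⟨a⟩; distinct elements may generate the same one (a cyclic group of order d has φ(d) generators).
Cyclic subgroups by order — order 1: 1; order 2: 7; order 3: 1; order 6: 1.
Total: 10.

10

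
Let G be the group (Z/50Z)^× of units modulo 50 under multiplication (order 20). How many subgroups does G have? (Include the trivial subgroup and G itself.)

|G| = 20, so by Lagrange every subgroup order divides 20. Divisors: 1, 2, 4, 5, 10, 20.
Subgroups by order — order 1: 1; order 2: 1; order 4: 1; order 5: 1; order 10: 1; order 20: 1.
Total: 1 + 1 + 1 + 1 + 1 + 1 = 6.

6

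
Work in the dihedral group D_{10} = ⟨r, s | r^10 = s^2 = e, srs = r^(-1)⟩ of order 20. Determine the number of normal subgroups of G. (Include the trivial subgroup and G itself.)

7

G has 22 subgroups. Checking conjugation-invariance by order — order 1: 1/1 normal; order 2: 1/11 normal; order 4: 0/5 normal; order 5: 1/1 normal; order 10: 3/3 normal; order 20: 1/1 normal.
Total normal subgroups: 7.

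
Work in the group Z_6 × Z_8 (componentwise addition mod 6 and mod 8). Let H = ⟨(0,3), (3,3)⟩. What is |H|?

|⟨(0,3)⟩| = 8 and |⟨(3,3)⟩| = 8, so |H| is a multiple of lcm(8, 8) = 8 and divides |G| = 48.
Closing under the operation: H = {(0,0), (0,1), (0,2), (0,3), (0,4), (0,5), (0,6), (0,7), (3,0), (3,1), (3,2), (3,3), (3,4), (3,5), (3,6), (3,7)}, so |H| = 16.

16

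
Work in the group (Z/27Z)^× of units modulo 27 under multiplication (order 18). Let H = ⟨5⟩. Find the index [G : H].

|⟨5⟩| = 18 and |G| = 18.
By Lagrange, [G : H] = |G|/|H| = 18/18 = 1.

1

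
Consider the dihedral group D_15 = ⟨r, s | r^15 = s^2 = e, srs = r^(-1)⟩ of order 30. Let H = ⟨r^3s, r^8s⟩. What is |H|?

|⟨r^3s⟩| = 2 and |⟨r^8s⟩| = 2, so |H| is a multiple of lcm(2, 2) = 2 and divides |G| = 30.
Closing under the operation: H = {e, r^5, r^10, r^3s, r^8s, r^13s}, so |H| = 6.

6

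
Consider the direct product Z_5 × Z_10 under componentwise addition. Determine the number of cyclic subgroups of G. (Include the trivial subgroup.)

14

Group the elements of G by the cyclic subgroup they generate; each cyclic subgroup of order d accounts for φ(d) elements.
Cyclic subgroups by order — order 1: 1; order 2: 1; order 5: 6; order 10: 6.
Total: 14.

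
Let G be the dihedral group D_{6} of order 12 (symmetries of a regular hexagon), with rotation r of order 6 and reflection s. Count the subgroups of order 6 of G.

3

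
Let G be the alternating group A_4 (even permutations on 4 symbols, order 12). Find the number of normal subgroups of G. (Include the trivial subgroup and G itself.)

G has 10 subgroups. Checking conjugation-invariance by order — order 1: 1/1 normal; order 2: 0/3 normal; order 3: 0/4 normal; order 4: 1/1 normal; order 12: 1/1 normal.
Total normal subgroups: 3.

3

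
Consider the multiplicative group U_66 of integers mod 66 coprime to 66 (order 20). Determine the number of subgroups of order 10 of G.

3

|G| = 20 and 10 | 20, so subgroups of order 10 are possible by Lagrange.
The subgroups of order 10 are: {1, 7, 13, 19, 25, 31, 37, 43, 49, 61}; {1, 17, 25, 29, 31, 35, 37, 41, 49, 65}; {1, 5, 23, 25, 31, 37, 47, 49, 53, 59}.
So G has 3 subgroups of order 10.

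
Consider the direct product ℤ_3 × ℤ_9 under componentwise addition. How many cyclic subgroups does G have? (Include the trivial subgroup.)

8

Each element a generates a cyclic subgroup ⟨a⟩; distinct elements may generate the same one (a cyclic group of order d has φ(d) generators).
Cyclic subgroups by order — order 1: 1; order 3: 4; order 9: 3.
Total: 8.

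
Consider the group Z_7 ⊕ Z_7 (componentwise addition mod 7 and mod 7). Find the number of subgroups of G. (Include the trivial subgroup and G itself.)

10

|G| = 49, so by Lagrange every subgroup order divides 49. Divisors: 1, 7, 49.
Subgroups by order — order 1: 1; order 7: 8; order 49: 1.
Total: 1 + 8 + 1 = 10.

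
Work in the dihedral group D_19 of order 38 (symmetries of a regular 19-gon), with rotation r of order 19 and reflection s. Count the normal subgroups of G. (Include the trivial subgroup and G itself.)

3

G has 22 subgroups. Checking conjugation-invariance by order — order 1: 1/1 normal; order 2: 0/19 normal; order 19: 1/1 normal; order 38: 1/1 normal.
Total normal subgroups: 3.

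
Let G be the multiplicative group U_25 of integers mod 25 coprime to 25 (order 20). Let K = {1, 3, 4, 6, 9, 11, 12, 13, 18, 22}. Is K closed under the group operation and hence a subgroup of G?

3 ∈ K but its inverse 17 ∉ K, so K is not a subgroup.

No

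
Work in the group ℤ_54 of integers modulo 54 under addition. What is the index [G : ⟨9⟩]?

|⟨9⟩| = 6 and |G| = 54.
By Lagrange, [G : H] = |G|/|H| = 54/6 = 9.

9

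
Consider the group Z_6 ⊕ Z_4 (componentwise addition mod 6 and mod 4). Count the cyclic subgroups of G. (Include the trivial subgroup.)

A cyclic subgroup of order d is generated by each of its φ(d) elements of order d, so the cyclic subgroups of order d number (#elements of order d)/φ(d).
Cyclic subgroups by order — order 1: 1; order 2: 3; order 3: 1; order 4: 2; order 6: 3; order 12: 2.
Total: 12.

12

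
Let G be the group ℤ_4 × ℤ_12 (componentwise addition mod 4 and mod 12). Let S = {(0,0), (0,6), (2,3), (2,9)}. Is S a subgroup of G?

|S| = 4 divides |G| = 48, consistent with Lagrange.
S contains the identity, every element's inverse is in S, and S is closed under +: it is a subgroup.
In fact S = ⟨(2,3)⟩.

Yes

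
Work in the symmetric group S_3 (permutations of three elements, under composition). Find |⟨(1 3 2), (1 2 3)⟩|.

3

|⟨(1 3 2)⟩| = 3 and |⟨(1 2 3)⟩| = 3, so |H| is a multiple of lcm(3, 3) = 3 and divides |G| = 6.
Closing under the operation: H = {e, (1 2 3), (1 3 2)}, so |H| = 3.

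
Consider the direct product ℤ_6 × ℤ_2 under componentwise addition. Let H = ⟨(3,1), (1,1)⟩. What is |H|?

|⟨(3,1)⟩| = 2 and |⟨(1,1)⟩| = 6, so |H| is a multiple of lcm(2, 6) = 6 and divides |G| = 12.
Closing under the operation: H = {(0,0), (1,1), (2,0), (3,1), (4,0), (5,1)}, so |H| = 6.

6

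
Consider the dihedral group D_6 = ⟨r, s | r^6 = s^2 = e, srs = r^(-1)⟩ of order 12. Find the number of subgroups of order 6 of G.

3

|G| = 12 and 6 | 12, so subgroups of order 6 are possible by Lagrange.
The subgroups of order 6 are: {e, r, r^2, r^3, r^4, r^5}; {e, r^2, r^4, s, r^2s, r^4s}; {e, r^2, r^4, rs, r^3s, r^5s}.
So G has 3 subgroups of order 6.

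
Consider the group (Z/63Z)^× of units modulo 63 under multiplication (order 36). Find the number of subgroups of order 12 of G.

4

|G| = 36 and 12 | 36, so subgroups of order 12 are possible by Lagrange.
The subgroups of order 12 are: {1, 8, 10, 17, 19, 26, 37, 44, 46, 53, 55, 62}; {1, 5, 8, 11, 23, 25, 38, 40, 52, 55, 58, 62}; {1, 8, 13, 20, 22, 29, 34, 41, 43, 50, 55, 62}; {1, 2, 4, 8, 16, 31, 32, 47, 55, 59, 61, 62}.
So G has 4 subgroups of order 12.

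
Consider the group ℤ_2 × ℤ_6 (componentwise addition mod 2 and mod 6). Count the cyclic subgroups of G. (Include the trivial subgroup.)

Group the elements of G by the cyclic subgroup they generate; each cyclic subgroup of order d accounts for φ(d) elements.
Cyclic subgroups by order — order 1: 1; order 2: 3; order 3: 1; order 6: 3.
Total: 8.

8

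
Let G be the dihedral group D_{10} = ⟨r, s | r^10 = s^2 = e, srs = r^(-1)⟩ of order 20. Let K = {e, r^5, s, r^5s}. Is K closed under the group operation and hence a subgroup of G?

|K| = 4 divides |G| = 20, consistent with Lagrange.
K contains the identity, every element's inverse is in K, and K is closed under ·: it is a subgroup.

Yes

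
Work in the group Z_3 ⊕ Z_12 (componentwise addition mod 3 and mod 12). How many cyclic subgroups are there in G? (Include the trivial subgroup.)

15

Each element a generates a cyclic subgroup ⟨a⟩; distinct elements may generate the same one (a cyclic group of order d has φ(d) generators).
Cyclic subgroups by order — order 1: 1; order 2: 1; order 3: 4; order 4: 1; order 6: 4; order 12: 4.
Total: 15.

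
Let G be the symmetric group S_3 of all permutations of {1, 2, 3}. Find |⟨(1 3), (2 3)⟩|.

6

|⟨(1 3)⟩| = 2 and |⟨(2 3)⟩| = 2, so |H| is a multiple of lcm(2, 2) = 2 and divides |G| = 6.
Closing {(1 3), (2 3)} under the group operation gives all of G, so |H| = 6.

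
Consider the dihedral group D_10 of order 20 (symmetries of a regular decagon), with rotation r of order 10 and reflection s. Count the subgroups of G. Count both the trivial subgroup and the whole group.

22

|G| = 20, so by Lagrange every subgroup order divides 20. Divisors: 1, 2, 4, 5, 10, 20.
Subgroups by order — order 1: 1; order 2: 11; order 4: 5; order 5: 1; order 10: 3; order 20: 1.
Total: 1 + 11 + 5 + 1 + 3 + 1 = 22.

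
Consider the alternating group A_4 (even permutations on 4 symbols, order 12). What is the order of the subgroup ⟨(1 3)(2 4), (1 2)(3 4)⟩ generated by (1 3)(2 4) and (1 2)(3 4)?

|⟨(1 3)(2 4)⟩| = 2 and |⟨(1 2)(3 4)⟩| = 2, so |H| is a multiple of lcm(2, 2) = 2 and divides |G| = 12.
Closing under the operation: H = {e, (1 2)(3 4), (1 3)(2 4), (1 4)(2 3)}, so |H| = 4.

4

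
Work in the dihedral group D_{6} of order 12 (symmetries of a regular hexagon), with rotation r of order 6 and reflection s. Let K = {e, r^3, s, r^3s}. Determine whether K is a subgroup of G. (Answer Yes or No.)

|K| = 4 divides |G| = 12, consistent with Lagrange.
K contains the identity, every element's inverse is in K, and K is closed under ·: it is a subgroup.

Yes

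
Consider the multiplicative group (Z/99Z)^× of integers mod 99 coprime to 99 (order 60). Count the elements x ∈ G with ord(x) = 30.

Enumerating element orders in G gives 24 elements of order 30.

24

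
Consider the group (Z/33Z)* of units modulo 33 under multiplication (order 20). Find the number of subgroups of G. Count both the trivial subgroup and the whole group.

10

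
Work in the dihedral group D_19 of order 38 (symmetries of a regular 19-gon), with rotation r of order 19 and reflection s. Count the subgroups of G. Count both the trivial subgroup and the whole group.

22

|G| = 38, so by Lagrange every subgroup order divides 38. Divisors: 1, 2, 19, 38.
Subgroups by order — order 1: 1; order 2: 19; order 19: 1; order 38: 1.
Total: 1 + 19 + 1 + 1 = 22.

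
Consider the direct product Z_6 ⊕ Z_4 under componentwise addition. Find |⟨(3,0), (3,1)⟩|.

8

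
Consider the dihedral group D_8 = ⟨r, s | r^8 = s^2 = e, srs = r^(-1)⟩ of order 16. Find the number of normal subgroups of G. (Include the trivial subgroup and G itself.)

G has 19 subgroups. Checking conjugation-invariance by order — order 1: 1/1 normal; order 2: 1/9 normal; order 4: 1/5 normal; order 8: 3/3 normal; order 16: 1/1 normal.
Total normal subgroups: 7.

7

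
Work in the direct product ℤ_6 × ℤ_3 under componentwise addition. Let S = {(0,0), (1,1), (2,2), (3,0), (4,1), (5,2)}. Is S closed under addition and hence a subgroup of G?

|S| = 6 divides |G| = 18, consistent with Lagrange.
S contains the identity, every element's inverse is in S, and S is closed under +: it is a subgroup.
In fact S = ⟨(5,2)⟩.

Yes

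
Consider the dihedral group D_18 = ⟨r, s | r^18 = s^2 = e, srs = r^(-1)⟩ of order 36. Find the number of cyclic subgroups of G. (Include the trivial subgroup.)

24

A cyclic subgroup of order d is generated by each of its φ(d) elements of order d, so the cyclic subgroups of order d number (#elements of order d)/φ(d).
Cyclic subgroups by order — order 1: 1; order 2: 19; order 3: 1; order 6: 1; order 9: 1; order 18: 1.
Total: 24.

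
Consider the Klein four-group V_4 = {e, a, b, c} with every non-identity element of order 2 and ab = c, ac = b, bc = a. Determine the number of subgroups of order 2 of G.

3

|G| = 4 and 2 | 4, so subgroups of order 2 are possible by Lagrange.
The subgroups of order 2 are: {e, a}; {e, b}; {e, c}.
So G has 3 subgroups of order 2.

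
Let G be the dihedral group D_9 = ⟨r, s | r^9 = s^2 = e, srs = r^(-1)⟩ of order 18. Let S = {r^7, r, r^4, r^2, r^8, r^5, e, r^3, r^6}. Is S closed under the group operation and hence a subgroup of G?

|S| = 9 divides |G| = 18, consistent with Lagrange.
S contains the identity, every element's inverse is in S, and S is closed under ·: it is a subgroup.
In fact S = ⟨r^4⟩.

Yes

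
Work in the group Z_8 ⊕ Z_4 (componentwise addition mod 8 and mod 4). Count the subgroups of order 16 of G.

3

|G| = 32 and 16 | 32, so subgroups of order 16 are possible by Lagrange.
The subgroups of order 16 are: {(0,0), (0,1), (0,2), (0,3), (2,0), (2,1), (2,2), (2,3), (4,0), (4,1), (4,2), (4,3), (6,0), (6,1), (6,2), (6,3)}; {(0,0), (0,2), (1,0), (1,2), (2,0), (2,2), (3,0), (3,2), (4,0), (4,2), (5,0), (5,2), (6,0), (6,2), (7,0), (7,2)}; {(0,0), (0,2), (1,1), (1,3), (2,0), (2,2), (3,1), (3,3), (4,0), (4,2), (5,1), (5,3), (6,0), (6,2), (7,1), (7,3)}.
So G has 3 subgroups of order 16.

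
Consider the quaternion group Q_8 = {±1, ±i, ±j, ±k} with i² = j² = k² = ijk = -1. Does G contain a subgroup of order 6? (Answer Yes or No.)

No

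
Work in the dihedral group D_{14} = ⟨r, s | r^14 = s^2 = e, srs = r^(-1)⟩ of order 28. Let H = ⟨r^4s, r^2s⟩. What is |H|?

|⟨r^4s⟩| = 2 and |⟨r^2s⟩| = 2, so |H| is a multiple of lcm(2, 2) = 2 and divides |G| = 28.
Closing under the operation: H = {e, r^2, r^4, r^6, r^8, r^10, r^12, s, r^2s, r^4s, r^6s, r^8s, r^10s, r^12s}, so |H| = 14.

14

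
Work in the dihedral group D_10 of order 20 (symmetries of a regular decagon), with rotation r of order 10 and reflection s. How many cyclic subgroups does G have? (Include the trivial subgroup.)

14

Group the elements of G by the cyclic subgroup they generate; each cyclic subgroup of order d accounts for φ(d) elements.
Cyclic subgroups by order — order 1: 1; order 2: 11; order 5: 1; order 10: 1.
Total: 14.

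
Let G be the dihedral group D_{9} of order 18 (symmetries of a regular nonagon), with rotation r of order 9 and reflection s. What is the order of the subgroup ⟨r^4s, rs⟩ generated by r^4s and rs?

6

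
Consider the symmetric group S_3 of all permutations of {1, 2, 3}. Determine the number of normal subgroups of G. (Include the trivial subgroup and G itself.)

3

G has 6 subgroups. Checking conjugation-invariance by order — order 1: 1/1 normal; order 2: 0/3 normal; order 3: 1/1 normal; order 6: 1/1 normal.
Total normal subgroups: 3.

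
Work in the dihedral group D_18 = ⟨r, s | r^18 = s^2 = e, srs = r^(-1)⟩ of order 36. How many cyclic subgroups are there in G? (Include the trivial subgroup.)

Group the elements of G by the cyclic subgroup they generate; each cyclic subgroup of order d accounts for φ(d) elements.
Cyclic subgroups by order — order 1: 1; order 2: 19; order 3: 1; order 6: 1; order 9: 1; order 18: 1.
Total: 24.

24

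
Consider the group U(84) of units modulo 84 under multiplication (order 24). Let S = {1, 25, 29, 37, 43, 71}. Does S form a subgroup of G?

Closure fails: 37 · 71 = 23 ∉ S. So S is not a subgroup.

No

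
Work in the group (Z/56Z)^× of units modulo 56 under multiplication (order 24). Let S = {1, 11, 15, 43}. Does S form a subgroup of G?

No

11 ∈ S but its inverse 51 ∉ S, so S is not a subgroup.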